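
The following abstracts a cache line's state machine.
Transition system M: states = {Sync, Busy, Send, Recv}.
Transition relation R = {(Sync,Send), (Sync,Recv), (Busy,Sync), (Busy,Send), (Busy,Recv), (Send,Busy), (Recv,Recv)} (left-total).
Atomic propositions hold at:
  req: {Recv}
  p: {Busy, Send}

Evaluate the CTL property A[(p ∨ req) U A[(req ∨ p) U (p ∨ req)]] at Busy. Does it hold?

Sat(p ∨ req) = {Busy, Send, Recv}
Sat(req ∨ p) = {Busy, Send, Recv}
A[(req ∨ p) U (p ∨ req)]: least fixpoint, start Z0 = Sat((p ∨ req)) = {Busy, Send, Recv}, add states in Sat(req ∨ p) with every successor in Z. Already a fixed point.
Sat(A[(req ∨ p) U (p ∨ req)]) = {Busy, Send, Recv}
A[(p ∨ req) U A[(req ∨ p) U (p ∨ req)]]: least fixpoint, start Z0 = Sat(A[(req ∨ p) U (p ∨ req)]) = {Busy, Send, Recv}, add states in Sat(p ∨ req) with every successor in Z. Already a fixed point.
Sat(A[(p ∨ req) U A[(req ∨ p) U (p ∨ req)]]) = {Busy, Send, Recv}
Busy ∈ Sat(A[(p ∨ req) U A[(req ∨ p) U (p ∨ req)]]) = {Busy, Send, Recv}, so the formula holds at Busy.

Yes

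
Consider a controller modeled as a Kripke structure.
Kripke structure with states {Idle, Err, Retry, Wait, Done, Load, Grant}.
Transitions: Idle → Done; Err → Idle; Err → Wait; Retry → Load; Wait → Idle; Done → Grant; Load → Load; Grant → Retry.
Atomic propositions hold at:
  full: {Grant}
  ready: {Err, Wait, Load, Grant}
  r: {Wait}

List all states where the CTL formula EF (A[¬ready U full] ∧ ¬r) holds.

{Idle, Err, Wait, Done, Grant}

Sat(¬ready) = {Idle, Retry, Done}
A[¬ready U full]: least fixpoint, start Z0 = Sat(full) = {Grant}, add states in Sat(¬ready) with every successor in Z. Z1 = {Done, Grant}; Z2 = {Idle, Done, Grant}; fixed.
Sat(A[¬ready U full]) = {Idle, Done, Grant}
Sat(¬r) = {Idle, Err, Retry, Done, Load, Grant}
Sat(A[¬ready U full] ∧ ¬r) = {Idle, Done, Grant}
EF (A[¬ready U full] ∧ ¬r): least fixpoint, start Z0 = {Idle, Done, Grant}, add states with some successor in Z. Z1 = {Idle, Err, Wait, Done, Grant}; fixed.
Sat(EF (A[¬ready U full] ∧ ¬r)) = {Idle, Err, Wait, Done, Grant}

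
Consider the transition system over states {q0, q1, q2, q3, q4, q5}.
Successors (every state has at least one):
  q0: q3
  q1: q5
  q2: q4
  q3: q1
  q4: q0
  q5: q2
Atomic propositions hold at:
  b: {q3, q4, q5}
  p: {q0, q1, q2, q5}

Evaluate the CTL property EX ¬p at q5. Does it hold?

Sat(¬p) = {q3, q4}
Sat(EX ¬p) = {s : some successor in {q3, q4}} = {q0, q2}
q5 ∉ Sat(EX ¬p) = {q0, q2}, so the formula does not hold at q5.

No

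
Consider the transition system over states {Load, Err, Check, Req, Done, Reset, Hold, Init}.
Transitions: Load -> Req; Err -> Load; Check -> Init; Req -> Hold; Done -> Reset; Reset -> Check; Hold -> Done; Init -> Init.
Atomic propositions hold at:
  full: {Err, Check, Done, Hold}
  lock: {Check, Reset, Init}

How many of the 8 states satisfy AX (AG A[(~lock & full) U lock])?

Sat(~lock) = {Load, Err, Req, Done, Hold}
Sat(~lock & full) = {Err, Done, Hold}
A[(~lock & full) U lock]: least fixpoint, start Z0 = Sat(lock) = {Check, Reset, Init}, add states in Sat(~lock & full) with every successor in Z. Z1 = {Check, Done, Reset, Init}; Z2 = {Check, Done, Reset, Hold, Init}; fixed.
Sat(A[(~lock & full) U lock]) = {Check, Done, Reset, Hold, Init}
AG A[(~lock & full) U lock]: greatest fixpoint, start Z0 = {Check, Done, Reset, Hold, Init}, keep only states in Sat with every successor in Z. Already a fixed point.
Sat(AG A[(~lock & full) U lock]) = {Check, Done, Reset, Hold, Init}
Sat(AX (AG A[(~lock & full) U lock])) = {s : every successor in {Check, Done, Reset, Hold, Init}} = {Check, Req, Done, Reset, Hold, Init}
|Sat(AX (AG A[(~lock & full) U lock]))| = |{Check, Req, Done, Reset, Hold, Init}| = 6.

6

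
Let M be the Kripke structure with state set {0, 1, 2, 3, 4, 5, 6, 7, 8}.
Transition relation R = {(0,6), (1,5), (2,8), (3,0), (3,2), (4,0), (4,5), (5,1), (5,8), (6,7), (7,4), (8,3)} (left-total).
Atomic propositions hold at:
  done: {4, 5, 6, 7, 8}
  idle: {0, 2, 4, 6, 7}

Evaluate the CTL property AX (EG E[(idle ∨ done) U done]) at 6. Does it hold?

Yes

Sat(idle ∨ done) = {0, 2, 4, 5, 6, 7, 8}
E[(idle ∨ done) U done]: least fixpoint, start Z0 = Sat(done) = {4, 5, 6, 7, 8}, add states in Sat(idle ∨ done) with some successor in Z. Z1 = {0, 2, 4, 5, 6, 7, 8}; fixed.
Sat(E[(idle ∨ done) U done]) = {0, 2, 4, 5, 6, 7, 8}
EG E[(idle ∨ done) U done]: greatest fixpoint, start Z0 = {0, 2, 4, 5, 6, 7, 8}, keep only states in Sat with some successor in Z. Z1 = {0, 2, 4, 5, 6, 7}; Z2 = {0, 4, 6, 7}; fixed.
Sat(EG E[(idle ∨ done) U done]) = {0, 4, 6, 7}
Sat(AX (EG E[(idle ∨ done) U done])) = {s : every successor in {0, 4, 6, 7}} = {0, 6, 7}
6 ∈ Sat(AX (EG E[(idle ∨ done) U done])) = {0, 6, 7}, so the formula holds at 6.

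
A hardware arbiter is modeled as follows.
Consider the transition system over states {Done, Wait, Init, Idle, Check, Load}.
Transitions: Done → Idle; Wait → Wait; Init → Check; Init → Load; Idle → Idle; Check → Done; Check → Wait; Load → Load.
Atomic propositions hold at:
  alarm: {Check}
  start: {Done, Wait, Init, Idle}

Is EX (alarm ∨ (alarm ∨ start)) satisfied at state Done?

Sat(alarm ∨ start) = {Done, Wait, Init, Idle, Check}
Sat(alarm ∨ (alarm ∨ start)) = {Done, Wait, Init, Idle, Check}
Sat(EX (alarm ∨ (alarm ∨ start))) = {s : some successor in {Done, Wait, Init, Idle, Check}} = {Done, Wait, Init, Idle, Check}
Done ∈ Sat(EX (alarm ∨ (alarm ∨ start))) = {Done, Wait, Init, Idle, Check}, so the formula holds at Done.

Yes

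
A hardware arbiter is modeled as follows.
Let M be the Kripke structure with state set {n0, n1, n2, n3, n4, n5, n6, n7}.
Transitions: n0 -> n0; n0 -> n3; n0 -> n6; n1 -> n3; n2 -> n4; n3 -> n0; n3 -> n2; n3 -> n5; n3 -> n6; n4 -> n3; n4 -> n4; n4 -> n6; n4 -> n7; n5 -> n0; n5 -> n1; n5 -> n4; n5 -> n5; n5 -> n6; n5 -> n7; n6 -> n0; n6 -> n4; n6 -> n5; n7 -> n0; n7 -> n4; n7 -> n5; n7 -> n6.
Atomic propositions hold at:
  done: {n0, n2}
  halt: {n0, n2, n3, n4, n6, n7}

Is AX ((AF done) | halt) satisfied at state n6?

No

AF done: least fixpoint, start Z0 = {n0, n2}, add states with every successor in Z. Already a fixed point.
Sat(AF done) = {n0, n2}
Sat((AF done) | halt) = {n0, n2, n3, n4, n6, n7}
Sat(AX ((AF done) | halt)) = {s : every successor in {n0, n2, n3, n4, n6, n7}} = {n0, n1, n2, n4}
n6 ∉ Sat(AX ((AF done) | halt)) = {n0, n1, n2, n4}, so the formula does not hold at n6.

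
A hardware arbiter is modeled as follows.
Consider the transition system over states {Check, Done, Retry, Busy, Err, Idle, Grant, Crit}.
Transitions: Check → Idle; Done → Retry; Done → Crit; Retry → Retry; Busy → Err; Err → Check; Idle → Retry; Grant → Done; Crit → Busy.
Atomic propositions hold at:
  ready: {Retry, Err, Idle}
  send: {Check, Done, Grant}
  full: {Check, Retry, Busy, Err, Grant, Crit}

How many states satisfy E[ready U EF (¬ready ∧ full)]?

Sat(¬ready) = {Check, Done, Busy, Grant, Crit}
Sat(¬ready ∧ full) = {Check, Busy, Grant, Crit}
EF (¬ready ∧ full): least fixpoint, start Z0 = {Check, Busy, Grant, Crit}, add states with some successor in Z. Z1 = {Check, Done, Busy, Err, Grant, Crit}; fixed.
Sat(EF (¬ready ∧ full)) = {Check, Done, Busy, Err, Grant, Crit}
E[ready U EF (¬ready ∧ full)]: least fixpoint, start Z0 = Sat(EF (¬ready ∧ full)) = {Check, Done, Busy, Err, Grant, Crit}, add states in Sat(ready) with some successor in Z. Already a fixed point.
Sat(E[ready U EF (¬ready ∧ full)]) = {Check, Done, Busy, Err, Grant, Crit}
|Sat(E[ready U EF (¬ready ∧ full)])| = |{Check, Done, Busy, Err, Grant, Crit}| = 6.

6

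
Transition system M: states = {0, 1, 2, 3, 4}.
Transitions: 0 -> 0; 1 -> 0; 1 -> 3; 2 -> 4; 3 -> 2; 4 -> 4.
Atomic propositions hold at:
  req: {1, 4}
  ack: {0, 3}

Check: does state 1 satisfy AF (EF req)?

Yes

EF req: least fixpoint, start Z0 = {1, 4}, add states with some successor in Z. Z1 = {1, 2, 4}; Z2 = {1, 2, 3, 4}; fixed.
Sat(EF req) = {1, 2, 3, 4}
AF (EF req): least fixpoint, start Z0 = {1, 2, 3, 4}, add states with every successor in Z. Already a fixed point.
Sat(AF (EF req)) = {1, 2, 3, 4}
1 ∈ Sat(AF (EF req)) = {1, 2, 3, 4}, so the formula holds at 1.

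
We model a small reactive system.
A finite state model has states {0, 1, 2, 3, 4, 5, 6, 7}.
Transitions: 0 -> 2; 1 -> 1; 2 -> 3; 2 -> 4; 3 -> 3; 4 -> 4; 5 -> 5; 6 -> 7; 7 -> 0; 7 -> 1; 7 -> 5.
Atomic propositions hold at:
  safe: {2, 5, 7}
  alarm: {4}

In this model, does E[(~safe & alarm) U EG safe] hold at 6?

No

Sat(~safe) = {0, 1, 3, 4, 6}
Sat(~safe & alarm) = {4}
EG safe: greatest fixpoint, start Z0 = {2, 5, 7}, keep only states in Sat with some successor in Z. Z1 = {5, 7}; fixed.
Sat(EG safe) = {5, 7}
E[(~safe & alarm) U EG safe]: least fixpoint, start Z0 = Sat(EG safe) = {5, 7}, add states in Sat(~safe & alarm) with some successor in Z. Already a fixed point.
Sat(E[(~safe & alarm) U EG safe]) = {5, 7}
6 ∉ Sat(E[(~safe & alarm) U EG safe]) = {5, 7}, so the formula does not hold at 6.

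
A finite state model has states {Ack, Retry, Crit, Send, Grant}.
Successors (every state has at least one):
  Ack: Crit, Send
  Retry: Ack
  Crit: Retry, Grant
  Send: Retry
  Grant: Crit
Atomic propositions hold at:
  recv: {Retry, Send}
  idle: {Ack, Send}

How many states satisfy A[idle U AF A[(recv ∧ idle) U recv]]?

2

Sat(recv ∧ idle) = {Send}
A[(recv ∧ idle) U recv]: least fixpoint, start Z0 = Sat(recv) = {Retry, Send}, add states in Sat(recv ∧ idle) with every successor in Z. Already a fixed point.
Sat(A[(recv ∧ idle) U recv]) = {Retry, Send}
AF A[(recv ∧ idle) U recv]: least fixpoint, start Z0 = {Retry, Send}, add states with every successor in Z. Already a fixed point.
Sat(AF A[(recv ∧ idle) U recv]) = {Retry, Send}
A[idle U AF A[(recv ∧ idle) U recv]]: least fixpoint, start Z0 = Sat(AF A[(recv ∧ idle) U recv]) = {Retry, Send}, add states in Sat(idle) with every successor in Z. Already a fixed point.
Sat(A[idle U AF A[(recv ∧ idle) U recv]]) = {Retry, Send}
|Sat(A[idle U AF A[(recv ∧ idle) U recv]])| = |{Retry, Send}| = 2.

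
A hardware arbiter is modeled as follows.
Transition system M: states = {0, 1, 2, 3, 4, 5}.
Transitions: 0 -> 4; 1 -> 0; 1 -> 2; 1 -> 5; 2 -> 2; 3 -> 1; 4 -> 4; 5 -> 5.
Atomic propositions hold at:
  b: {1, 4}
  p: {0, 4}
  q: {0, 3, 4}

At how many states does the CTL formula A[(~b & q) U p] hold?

Sat(~b) = {0, 2, 3, 5}
Sat(~b & q) = {0, 3}
A[(~b & q) U p]: least fixpoint, start Z0 = Sat(p) = {0, 4}, add states in Sat(~b & q) with every successor in Z. Already a fixed point.
Sat(A[(~b & q) U p]) = {0, 4}
|Sat(A[(~b & q) U p])| = |{0, 4}| = 2.

2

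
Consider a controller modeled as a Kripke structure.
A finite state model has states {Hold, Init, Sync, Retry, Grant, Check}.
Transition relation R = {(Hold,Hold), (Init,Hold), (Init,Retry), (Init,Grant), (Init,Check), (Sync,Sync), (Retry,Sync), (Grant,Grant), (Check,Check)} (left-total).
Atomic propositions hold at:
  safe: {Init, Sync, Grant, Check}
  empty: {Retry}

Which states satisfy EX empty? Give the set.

Sat(EX empty) = {s : some successor in {Retry}} = {Init}

{Init}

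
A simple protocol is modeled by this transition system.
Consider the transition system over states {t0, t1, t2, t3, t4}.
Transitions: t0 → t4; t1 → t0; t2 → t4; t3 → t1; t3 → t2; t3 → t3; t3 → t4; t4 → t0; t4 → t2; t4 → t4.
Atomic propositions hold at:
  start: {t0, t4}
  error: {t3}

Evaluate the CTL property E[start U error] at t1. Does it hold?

No

E[start U error]: least fixpoint, start Z0 = Sat(error) = {t3}, add states in Sat(start) with some successor in Z. Already a fixed point.
Sat(E[start U error]) = {t3}
t1 ∉ Sat(E[start U error]) = {t3}, so the formula does not hold at t1.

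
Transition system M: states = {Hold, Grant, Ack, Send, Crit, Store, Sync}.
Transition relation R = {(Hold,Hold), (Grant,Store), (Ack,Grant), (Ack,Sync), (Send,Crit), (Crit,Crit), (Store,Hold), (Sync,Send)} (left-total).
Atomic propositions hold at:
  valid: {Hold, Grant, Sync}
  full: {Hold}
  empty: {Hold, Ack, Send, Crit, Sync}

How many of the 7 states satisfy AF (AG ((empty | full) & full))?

Sat(empty | full) = {Hold, Ack, Send, Crit, Sync}
Sat((empty | full) & full) = {Hold}
AG ((empty | full) & full): greatest fixpoint, start Z0 = {Hold}, keep only states in Sat with every successor in Z. Already a fixed point.
Sat(AG ((empty | full) & full)) = {Hold}
AF (AG ((empty | full) & full)): least fixpoint, start Z0 = {Hold}, add states with every successor in Z. Z1 = {Hold, Store}; Z2 = {Hold, Grant, Store}; fixed.
Sat(AF (AG ((empty | full) & full))) = {Hold, Grant, Store}
|Sat(AF (AG ((empty | full) & full)))| = |{Hold, Grant, Store}| = 3.

3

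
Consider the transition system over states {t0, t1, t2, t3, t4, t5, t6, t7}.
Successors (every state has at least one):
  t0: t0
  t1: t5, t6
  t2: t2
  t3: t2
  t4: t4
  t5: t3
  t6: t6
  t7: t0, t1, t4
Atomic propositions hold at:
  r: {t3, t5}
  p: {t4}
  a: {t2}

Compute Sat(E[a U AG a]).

AG a: greatest fixpoint, start Z0 = {t2}, keep only states in Sat with every successor in Z. Already a fixed point.
Sat(AG a) = {t2}
E[a U AG a]: least fixpoint, start Z0 = Sat(AG a) = {t2}, add states in Sat(a) with some successor in Z. Already a fixed point.
Sat(E[a U AG a]) = {t2}

{t2}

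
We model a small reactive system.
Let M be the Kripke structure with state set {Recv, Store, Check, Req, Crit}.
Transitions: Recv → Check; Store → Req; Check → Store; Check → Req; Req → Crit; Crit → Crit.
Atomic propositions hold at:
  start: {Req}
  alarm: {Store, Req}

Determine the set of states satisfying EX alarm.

Sat(EX alarm) = {s : some successor in {Store, Req}} = {Store, Check}

{Store, Check}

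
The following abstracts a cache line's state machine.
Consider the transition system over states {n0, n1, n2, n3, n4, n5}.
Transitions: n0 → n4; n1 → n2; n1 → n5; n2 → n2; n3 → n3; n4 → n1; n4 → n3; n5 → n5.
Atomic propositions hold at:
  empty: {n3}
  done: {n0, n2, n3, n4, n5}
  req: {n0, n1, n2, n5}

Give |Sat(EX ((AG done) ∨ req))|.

AG done: greatest fixpoint, start Z0 = {n0, n2, n3, n4, n5}, keep only states in Sat with every successor in Z. Z1 = {n0, n2, n3, n5}; Z2 = {n2, n3, n5}; fixed.
Sat(AG done) = {n2, n3, n5}
Sat((AG done) ∨ req) = {n0, n1, n2, n3, n5}
Sat(EX ((AG done) ∨ req)) = {s : some successor in {n0, n1, n2, n3, n5}} = {n1, n2, n3, n4, n5}
|Sat(EX ((AG done) ∨ req))| = |{n1, n2, n3, n4, n5}| = 5.

5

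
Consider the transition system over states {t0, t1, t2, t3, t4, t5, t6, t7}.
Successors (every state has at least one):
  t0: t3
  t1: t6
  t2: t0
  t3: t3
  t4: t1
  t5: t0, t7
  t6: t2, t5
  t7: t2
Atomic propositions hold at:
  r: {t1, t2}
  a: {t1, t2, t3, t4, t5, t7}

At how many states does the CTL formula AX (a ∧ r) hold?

2

Sat(a ∧ r) = {t1, t2}
Sat(AX (a ∧ r)) = {s : every successor in {t1, t2}} = {t4, t7}
|Sat(AX (a ∧ r))| = |{t4, t7}| = 2.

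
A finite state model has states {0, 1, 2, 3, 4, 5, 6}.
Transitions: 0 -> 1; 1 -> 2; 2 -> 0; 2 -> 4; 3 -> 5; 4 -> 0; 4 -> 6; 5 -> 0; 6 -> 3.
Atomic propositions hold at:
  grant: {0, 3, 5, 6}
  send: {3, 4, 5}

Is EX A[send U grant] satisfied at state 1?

No

A[send U grant]: least fixpoint, start Z0 = Sat(grant) = {0, 3, 5, 6}, add states in Sat(send) with every successor in Z. Z1 = {0, 3, 4, 5, 6}; fixed.
Sat(A[send U grant]) = {0, 3, 4, 5, 6}
Sat(EX A[send U grant]) = {s : some successor in {0, 3, 4, 5, 6}} = {2, 3, 4, 5, 6}
1 ∉ Sat(EX A[send U grant]) = {2, 3, 4, 5, 6}, so the formula does not hold at 1.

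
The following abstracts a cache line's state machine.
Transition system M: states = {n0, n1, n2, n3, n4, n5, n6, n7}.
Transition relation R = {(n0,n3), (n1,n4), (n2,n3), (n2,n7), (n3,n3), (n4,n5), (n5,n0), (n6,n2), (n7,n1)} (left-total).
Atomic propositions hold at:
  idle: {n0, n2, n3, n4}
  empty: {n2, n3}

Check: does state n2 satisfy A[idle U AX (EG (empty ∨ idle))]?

Sat(empty ∨ idle) = {n0, n2, n3, n4}
EG (empty ∨ idle): greatest fixpoint, start Z0 = {n0, n2, n3, n4}, keep only states in Sat with some successor in Z. Z1 = {n0, n2, n3}; fixed.
Sat(EG (empty ∨ idle)) = {n0, n2, n3}
Sat(AX (EG (empty ∨ idle))) = {s : every successor in {n0, n2, n3}} = {n0, n3, n5, n6}
A[idle U AX (EG (empty ∨ idle))]: least fixpoint, start Z0 = Sat(AX (EG (empty ∨ idle))) = {n0, n3, n5, n6}, add states in Sat(idle) with every successor in Z. Z1 = {n0, n3, n4, n5, n6}; fixed.
Sat(A[idle U AX (EG (empty ∨ idle))]) = {n0, n3, n4, n5, n6}
n2 ∉ Sat(A[idle U AX (EG (empty ∨ idle))]) = {n0, n3, n4, n5, n6}, so the formula does not hold at n2.

No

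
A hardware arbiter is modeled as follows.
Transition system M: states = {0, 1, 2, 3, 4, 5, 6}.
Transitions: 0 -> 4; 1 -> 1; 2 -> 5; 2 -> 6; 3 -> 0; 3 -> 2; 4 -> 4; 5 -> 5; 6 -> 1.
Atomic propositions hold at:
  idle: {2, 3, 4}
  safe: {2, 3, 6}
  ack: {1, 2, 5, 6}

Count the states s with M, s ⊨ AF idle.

AF idle: least fixpoint, start Z0 = {2, 3, 4}, add states with every successor in Z. Z1 = {0, 2, 3, 4}; fixed.
Sat(AF idle) = {0, 2, 3, 4}
|Sat(AF idle)| = |{0, 2, 3, 4}| = 4.

4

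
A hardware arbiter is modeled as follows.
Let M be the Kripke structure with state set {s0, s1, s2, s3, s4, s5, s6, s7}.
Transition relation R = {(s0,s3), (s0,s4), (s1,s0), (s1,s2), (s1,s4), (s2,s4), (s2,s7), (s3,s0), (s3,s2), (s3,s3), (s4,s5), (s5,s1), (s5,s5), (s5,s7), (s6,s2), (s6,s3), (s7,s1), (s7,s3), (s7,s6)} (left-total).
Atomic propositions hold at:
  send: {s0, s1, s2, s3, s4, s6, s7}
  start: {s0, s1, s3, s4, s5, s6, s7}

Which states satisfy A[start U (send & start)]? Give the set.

Sat(send & start) = {s0, s1, s3, s4, s6, s7}
A[start U (send & start)]: least fixpoint, start Z0 = Sat((send & start)) = {s0, s1, s3, s4, s6, s7}, add states in Sat(start) with every successor in Z. Already a fixed point.
Sat(A[start U (send & start)]) = {s0, s1, s3, s4, s6, s7}

{s0, s1, s3, s4, s6, s7}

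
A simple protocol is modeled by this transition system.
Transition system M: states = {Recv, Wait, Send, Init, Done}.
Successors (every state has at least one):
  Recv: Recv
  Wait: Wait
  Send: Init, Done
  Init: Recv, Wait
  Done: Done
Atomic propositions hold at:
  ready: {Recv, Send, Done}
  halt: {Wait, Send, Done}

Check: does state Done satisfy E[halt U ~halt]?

No

Sat(~halt) = {Recv, Init}
E[halt U ~halt]: least fixpoint, start Z0 = Sat(~halt) = {Recv, Init}, add states in Sat(halt) with some successor in Z. Z1 = {Recv, Send, Init}; fixed.
Sat(E[halt U ~halt]) = {Recv, Send, Init}
Done ∉ Sat(E[halt U ~halt]) = {Recv, Send, Init}, so the formula does not hold at Done.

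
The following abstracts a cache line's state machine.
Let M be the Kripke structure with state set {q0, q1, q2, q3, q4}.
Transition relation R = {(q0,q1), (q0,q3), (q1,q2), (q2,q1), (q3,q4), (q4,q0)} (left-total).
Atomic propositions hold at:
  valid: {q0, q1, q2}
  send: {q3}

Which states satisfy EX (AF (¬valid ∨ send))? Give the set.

Sat(¬valid) = {q3, q4}
Sat(¬valid ∨ send) = {q3, q4}
AF (¬valid ∨ send): least fixpoint, start Z0 = {q3, q4}, add states with every successor in Z. Already a fixed point.
Sat(AF (¬valid ∨ send)) = {q3, q4}
Sat(EX (AF (¬valid ∨ send))) = {s : some successor in {q3, q4}} = {q0, q3}

{q0, q3}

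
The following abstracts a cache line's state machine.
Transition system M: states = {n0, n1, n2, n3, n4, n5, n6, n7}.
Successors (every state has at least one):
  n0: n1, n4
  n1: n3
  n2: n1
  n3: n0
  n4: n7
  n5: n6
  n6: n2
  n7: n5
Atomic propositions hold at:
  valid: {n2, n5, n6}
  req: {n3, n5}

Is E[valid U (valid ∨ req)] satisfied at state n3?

Sat(valid ∨ req) = {n2, n3, n5, n6}
E[valid U (valid ∨ req)]: least fixpoint, start Z0 = Sat((valid ∨ req)) = {n2, n3, n5, n6}, add states in Sat(valid) with some successor in Z. Already a fixed point.
Sat(E[valid U (valid ∨ req)]) = {n2, n3, n5, n6}
n3 ∈ Sat(E[valid U (valid ∨ req)]) = {n2, n3, n5, n6}, so the formula holds at n3.

Yes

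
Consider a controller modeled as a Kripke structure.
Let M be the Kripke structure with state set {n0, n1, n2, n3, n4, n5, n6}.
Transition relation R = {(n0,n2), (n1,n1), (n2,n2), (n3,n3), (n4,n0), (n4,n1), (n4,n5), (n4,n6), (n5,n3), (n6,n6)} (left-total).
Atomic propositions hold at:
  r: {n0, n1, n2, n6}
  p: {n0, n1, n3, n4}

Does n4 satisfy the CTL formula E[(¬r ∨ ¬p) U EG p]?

Sat(¬r) = {n3, n4, n5}
Sat(¬p) = {n2, n5, n6}
Sat(¬r ∨ ¬p) = {n2, n3, n4, n5, n6}
EG p: greatest fixpoint, start Z0 = {n0, n1, n3, n4}, keep only states in Sat with some successor in Z. Z1 = {n1, n3, n4}; fixed.
Sat(EG p) = {n1, n3, n4}
E[(¬r ∨ ¬p) U EG p]: least fixpoint, start Z0 = Sat(EG p) = {n1, n3, n4}, add states in Sat(¬r ∨ ¬p) with some successor in Z. Z1 = {n1, n3, n4, n5}; fixed.
Sat(E[(¬r ∨ ¬p) U EG p]) = {n1, n3, n4, n5}
n4 ∈ Sat(E[(¬r ∨ ¬p) U EG p]) = {n1, n3, n4, n5}, so the formula holds at n4.

Yes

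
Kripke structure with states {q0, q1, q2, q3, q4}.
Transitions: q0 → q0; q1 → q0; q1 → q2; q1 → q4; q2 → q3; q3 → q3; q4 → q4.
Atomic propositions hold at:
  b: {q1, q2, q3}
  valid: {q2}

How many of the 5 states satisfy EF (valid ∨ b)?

Sat(valid ∨ b) = {q1, q2, q3}
EF (valid ∨ b): least fixpoint, start Z0 = {q1, q2, q3}, add states with some successor in Z. Already a fixed point.
Sat(EF (valid ∨ b)) = {q1, q2, q3}
|Sat(EF (valid ∨ b))| = |{q1, q2, q3}| = 3.

3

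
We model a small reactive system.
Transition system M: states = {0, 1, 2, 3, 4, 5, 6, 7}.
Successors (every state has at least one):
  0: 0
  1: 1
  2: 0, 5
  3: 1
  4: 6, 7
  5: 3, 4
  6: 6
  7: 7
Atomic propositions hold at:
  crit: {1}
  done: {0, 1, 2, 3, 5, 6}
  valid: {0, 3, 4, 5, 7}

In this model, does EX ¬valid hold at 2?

Sat(¬valid) = {1, 2, 6}
Sat(EX ¬valid) = {s : some successor in {1, 2, 6}} = {1, 3, 4, 6}
2 ∉ Sat(EX ¬valid) = {1, 3, 4, 6}, so the formula does not hold at 2.

No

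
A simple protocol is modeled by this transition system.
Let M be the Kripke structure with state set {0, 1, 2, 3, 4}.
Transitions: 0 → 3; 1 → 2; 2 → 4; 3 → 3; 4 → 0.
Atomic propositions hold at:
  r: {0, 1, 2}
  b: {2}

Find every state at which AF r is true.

AF r: least fixpoint, start Z0 = {0, 1, 2}, add states with every successor in Z. Z1 = {0, 1, 2, 4}; fixed.
Sat(AF r) = {0, 1, 2, 4}

{0, 1, 2, 4}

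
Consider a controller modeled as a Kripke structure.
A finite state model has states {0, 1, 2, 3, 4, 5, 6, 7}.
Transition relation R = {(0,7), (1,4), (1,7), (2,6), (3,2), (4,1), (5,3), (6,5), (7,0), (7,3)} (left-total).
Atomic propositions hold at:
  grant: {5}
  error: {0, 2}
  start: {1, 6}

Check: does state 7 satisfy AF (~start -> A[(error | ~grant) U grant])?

No

Sat(~start) = {0, 2, 3, 4, 5, 7}
Sat(~grant) = {0, 1, 2, 3, 4, 6, 7}
Sat(error | ~grant) = {0, 1, 2, 3, 4, 6, 7}
A[(error | ~grant) U grant]: least fixpoint, start Z0 = Sat(grant) = {5}, add states in Sat(error | ~grant) with every successor in Z. Z1 = {5, 6}; Z2 = {2, 5, 6}; Z3 = {2, 3, 5, 6}; fixed.
Sat(A[(error | ~grant) U grant]) = {2, 3, 5, 6}
Sat(~start -> A[(error | ~grant) U grant]) = {1, 2, 3, 5, 6}
AF (~start -> A[(error | ~grant) U grant]): least fixpoint, start Z0 = {1, 2, 3, 5, 6}, add states with every successor in Z. Z1 = {1, 2, 3, 4, 5, 6}; fixed.
Sat(AF (~start -> A[(error | ~grant) U grant])) = {1, 2, 3, 4, 5, 6}
7 ∉ Sat(AF (~start -> A[(error | ~grant) U grant])) = {1, 2, 3, 4, 5, 6}, so the formula does not hold at 7.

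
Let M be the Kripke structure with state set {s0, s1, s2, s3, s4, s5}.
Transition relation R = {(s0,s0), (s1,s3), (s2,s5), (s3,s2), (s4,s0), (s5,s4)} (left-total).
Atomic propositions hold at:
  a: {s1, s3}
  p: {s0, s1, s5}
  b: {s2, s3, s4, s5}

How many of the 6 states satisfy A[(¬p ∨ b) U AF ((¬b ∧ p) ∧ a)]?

Sat(¬p) = {s2, s3, s4}
Sat(¬p ∨ b) = {s2, s3, s4, s5}
Sat(¬b) = {s0, s1}
Sat(¬b ∧ p) = {s0, s1}
Sat((¬b ∧ p) ∧ a) = {s1}
AF ((¬b ∧ p) ∧ a): least fixpoint, start Z0 = {s1}, add states with every successor in Z. Already a fixed point.
Sat(AF ((¬b ∧ p) ∧ a)) = {s1}
A[(¬p ∨ b) U AF ((¬b ∧ p) ∧ a)]: least fixpoint, start Z0 = Sat(AF ((¬b ∧ p) ∧ a)) = {s1}, add states in Sat(¬p ∨ b) with every successor in Z. Already a fixed point.
Sat(A[(¬p ∨ b) U AF ((¬b ∧ p) ∧ a)]) = {s1}
|Sat(A[(¬p ∨ b) U AF ((¬b ∧ p) ∧ a)])| = |{s1}| = 1.

1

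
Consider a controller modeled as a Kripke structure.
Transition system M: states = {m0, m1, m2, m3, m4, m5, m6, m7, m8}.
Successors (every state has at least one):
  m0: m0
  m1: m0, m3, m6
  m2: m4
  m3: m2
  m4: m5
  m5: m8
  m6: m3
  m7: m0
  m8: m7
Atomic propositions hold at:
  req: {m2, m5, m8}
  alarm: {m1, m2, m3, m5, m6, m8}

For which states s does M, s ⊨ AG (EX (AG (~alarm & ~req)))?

{m0, m7, m8}

Sat(~alarm) = {m0, m4, m7}
Sat(~req) = {m0, m1, m3, m4, m6, m7}
Sat(~alarm & ~req) = {m0, m4, m7}
AG (~alarm & ~req): greatest fixpoint, start Z0 = {m0, m4, m7}, keep only states in Sat with every successor in Z. Z1 = {m0, m7}; fixed.
Sat(AG (~alarm & ~req)) = {m0, m7}
Sat(EX (AG (~alarm & ~req))) = {s : some successor in {m0, m7}} = {m0, m1, m7, m8}
AG (EX (AG (~alarm & ~req))): greatest fixpoint, start Z0 = {m0, m1, m7, m8}, keep only states in Sat with every successor in Z. Z1 = {m0, m7, m8}; fixed.
Sat(AG (EX (AG (~alarm & ~req)))) = {m0, m7, m8}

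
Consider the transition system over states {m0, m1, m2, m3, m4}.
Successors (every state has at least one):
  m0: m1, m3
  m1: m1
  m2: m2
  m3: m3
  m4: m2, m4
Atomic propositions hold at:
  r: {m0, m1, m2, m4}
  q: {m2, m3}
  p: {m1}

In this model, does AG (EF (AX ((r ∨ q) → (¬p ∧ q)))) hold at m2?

Sat(r ∨ q) = {m0, m1, m2, m3, m4}
Sat(¬p) = {m0, m2, m3, m4}
Sat(¬p ∧ q) = {m2, m3}
Sat((r ∨ q) → (¬p ∧ q)) = {m2, m3}
Sat(AX ((r ∨ q) → (¬p ∧ q))) = {s : every successor in {m2, m3}} = {m2, m3}
EF (AX ((r ∨ q) → (¬p ∧ q))): least fixpoint, start Z0 = {m2, m3}, add states with some successor in Z. Z1 = {m0, m2, m3, m4}; fixed.
Sat(EF (AX ((r ∨ q) → (¬p ∧ q)))) = {m0, m2, m3, m4}
AG (EF (AX ((r ∨ q) → (¬p ∧ q)))): greatest fixpoint, start Z0 = {m0, m2, m3, m4}, keep only states in Sat with every successor in Z. Z1 = {m2, m3, m4}; fixed.
Sat(AG (EF (AX ((r ∨ q) → (¬p ∧ q))))) = {m2, m3, m4}
m2 ∈ Sat(AG (EF (AX ((r ∨ q) → (¬p ∧ q))))) = {m2, m3, m4}, so the formula holds at m2.

Yes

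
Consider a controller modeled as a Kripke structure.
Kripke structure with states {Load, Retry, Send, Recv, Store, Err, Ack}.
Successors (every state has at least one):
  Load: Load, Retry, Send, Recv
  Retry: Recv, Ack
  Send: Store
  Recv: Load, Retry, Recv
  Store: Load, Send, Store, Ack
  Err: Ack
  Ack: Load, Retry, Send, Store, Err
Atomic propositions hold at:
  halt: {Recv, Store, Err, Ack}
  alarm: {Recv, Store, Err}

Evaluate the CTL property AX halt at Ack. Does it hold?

Sat(AX halt) = {s : every successor in {Recv, Store, Err, Ack}} = {Retry, Send, Err}
Ack ∉ Sat(AX halt) = {Retry, Send, Err}, so the formula does not hold at Ack.

No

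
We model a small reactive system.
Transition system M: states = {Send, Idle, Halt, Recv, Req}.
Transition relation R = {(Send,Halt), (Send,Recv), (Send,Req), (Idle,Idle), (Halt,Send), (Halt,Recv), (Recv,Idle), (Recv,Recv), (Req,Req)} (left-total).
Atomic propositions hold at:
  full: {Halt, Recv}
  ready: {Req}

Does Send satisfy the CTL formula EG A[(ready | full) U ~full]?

Yes

Sat(ready | full) = {Halt, Recv, Req}
Sat(~full) = {Send, Idle, Req}
A[(ready | full) U ~full]: least fixpoint, start Z0 = Sat(~full) = {Send, Idle, Req}, add states in Sat(ready | full) with every successor in Z. Already a fixed point.
Sat(A[(ready | full) U ~full]) = {Send, Idle, Req}
EG A[(ready | full) U ~full]: greatest fixpoint, start Z0 = {Send, Idle, Req}, keep only states in Sat with some successor in Z. Already a fixed point.
Sat(EG A[(ready | full) U ~full]) = {Send, Idle, Req}
Send ∈ Sat(EG A[(ready | full) U ~full]) = {Send, Idle, Req}, so the formula holds at Send.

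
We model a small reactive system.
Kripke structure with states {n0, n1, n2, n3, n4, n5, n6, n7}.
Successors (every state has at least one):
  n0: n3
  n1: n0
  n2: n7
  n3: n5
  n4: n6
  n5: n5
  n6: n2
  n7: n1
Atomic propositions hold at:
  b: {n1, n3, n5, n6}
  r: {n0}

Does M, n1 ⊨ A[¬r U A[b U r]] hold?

Sat(¬r) = {n1, n2, n3, n4, n5, n6, n7}
A[b U r]: least fixpoint, start Z0 = Sat(r) = {n0}, add states in Sat(b) with every successor in Z. Z1 = {n0, n1}; fixed.
Sat(A[b U r]) = {n0, n1}
A[¬r U A[b U r]]: least fixpoint, start Z0 = Sat(A[b U r]) = {n0, n1}, add states in Sat(¬r) with every successor in Z. Z1 = {n0, n1, n7}; Z2 = {n0, n1, n2, n7}; Z3 = {n0, n1, n2, n6, n7}; Z4 = {n0, n1, n2, n4, n6, n7}; fixed.
Sat(A[¬r U A[b U r]]) = {n0, n1, n2, n4, n6, n7}
n1 ∈ Sat(A[¬r U A[b U r]]) = {n0, n1, n2, n4, n6, n7}, so the formula holds at n1.

Yes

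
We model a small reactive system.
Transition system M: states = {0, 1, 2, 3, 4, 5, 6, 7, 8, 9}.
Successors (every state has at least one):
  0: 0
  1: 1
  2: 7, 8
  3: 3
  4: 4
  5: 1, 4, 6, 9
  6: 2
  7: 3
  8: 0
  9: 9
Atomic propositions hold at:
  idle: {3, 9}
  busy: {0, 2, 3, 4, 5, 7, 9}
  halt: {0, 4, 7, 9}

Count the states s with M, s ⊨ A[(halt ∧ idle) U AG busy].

Sat(halt ∧ idle) = {9}
AG busy: greatest fixpoint, start Z0 = {0, 2, 3, 4, 5, 7, 9}, keep only states in Sat with every successor in Z. Z1 = {0, 3, 4, 7, 9}; fixed.
Sat(AG busy) = {0, 3, 4, 7, 9}
A[(halt ∧ idle) U AG busy]: least fixpoint, start Z0 = Sat(AG busy) = {0, 3, 4, 7, 9}, add states in Sat(halt ∧ idle) with every successor in Z. Already a fixed point.
Sat(A[(halt ∧ idle) U AG busy]) = {0, 3, 4, 7, 9}
|Sat(A[(halt ∧ idle) U AG busy])| = |{0, 3, 4, 7, 9}| = 5.

5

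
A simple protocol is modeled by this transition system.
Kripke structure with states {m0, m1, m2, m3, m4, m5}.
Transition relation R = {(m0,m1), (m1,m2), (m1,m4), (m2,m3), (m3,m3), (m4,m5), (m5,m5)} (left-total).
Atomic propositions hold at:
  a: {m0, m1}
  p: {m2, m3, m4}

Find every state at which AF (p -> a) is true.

Sat(p -> a) = {m0, m1, m5}
AF (p -> a): least fixpoint, start Z0 = {m0, m1, m5}, add states with every successor in Z. Z1 = {m0, m1, m4, m5}; fixed.
Sat(AF (p -> a)) = {m0, m1, m4, m5}

{m0, m1, m4, m5}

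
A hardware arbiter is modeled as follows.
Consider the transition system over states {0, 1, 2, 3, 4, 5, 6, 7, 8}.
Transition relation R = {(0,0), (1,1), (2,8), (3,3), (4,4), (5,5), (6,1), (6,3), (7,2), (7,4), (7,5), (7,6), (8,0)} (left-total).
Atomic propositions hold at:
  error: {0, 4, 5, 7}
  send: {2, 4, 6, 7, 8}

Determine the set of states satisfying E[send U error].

{0, 2, 4, 5, 7, 8}

E[send U error]: least fixpoint, start Z0 = Sat(error) = {0, 4, 5, 7}, add states in Sat(send) with some successor in Z. Z1 = {0, 4, 5, 7, 8}; Z2 = {0, 2, 4, 5, 7, 8}; fixed.
Sat(E[send U error]) = {0, 2, 4, 5, 7, 8}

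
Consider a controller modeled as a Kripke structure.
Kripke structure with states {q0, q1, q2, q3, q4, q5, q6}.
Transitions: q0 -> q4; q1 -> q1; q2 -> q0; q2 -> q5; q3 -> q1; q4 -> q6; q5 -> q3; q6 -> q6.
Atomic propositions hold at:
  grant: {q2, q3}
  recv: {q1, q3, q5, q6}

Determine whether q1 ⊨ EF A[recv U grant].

No

A[recv U grant]: least fixpoint, start Z0 = Sat(grant) = {q2, q3}, add states in Sat(recv) with every successor in Z. Z1 = {q2, q3, q5}; fixed.
Sat(A[recv U grant]) = {q2, q3, q5}
EF A[recv U grant]: least fixpoint, start Z0 = {q2, q3, q5}, add states with some successor in Z. Already a fixed point.
Sat(EF A[recv U grant]) = {q2, q3, q5}
q1 ∉ Sat(EF A[recv U grant]) = {q2, q3, q5}, so the formula does not hold at q1.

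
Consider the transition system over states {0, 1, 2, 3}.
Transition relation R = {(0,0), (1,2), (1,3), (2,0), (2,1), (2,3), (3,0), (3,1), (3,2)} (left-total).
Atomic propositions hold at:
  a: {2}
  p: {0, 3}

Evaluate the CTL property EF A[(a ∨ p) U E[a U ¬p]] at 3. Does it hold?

Sat(a ∨ p) = {0, 2, 3}
Sat(¬p) = {1, 2}
E[a U ¬p]: least fixpoint, start Z0 = Sat(¬p) = {1, 2}, add states in Sat(a) with some successor in Z. Already a fixed point.
Sat(E[a U ¬p]) = {1, 2}
A[(a ∨ p) U E[a U ¬p]]: least fixpoint, start Z0 = Sat(E[a U ¬p]) = {1, 2}, add states in Sat(a ∨ p) with every successor in Z. Already a fixed point.
Sat(A[(a ∨ p) U E[a U ¬p]]) = {1, 2}
EF A[(a ∨ p) U E[a U ¬p]]: least fixpoint, start Z0 = {1, 2}, add states with some successor in Z. Z1 = {1, 2, 3}; fixed.
Sat(EF A[(a ∨ p) U E[a U ¬p]]) = {1, 2, 3}
3 ∈ Sat(EF A[(a ∨ p) U E[a U ¬p]]) = {1, 2, 3}, so the formula holds at 3.

Yes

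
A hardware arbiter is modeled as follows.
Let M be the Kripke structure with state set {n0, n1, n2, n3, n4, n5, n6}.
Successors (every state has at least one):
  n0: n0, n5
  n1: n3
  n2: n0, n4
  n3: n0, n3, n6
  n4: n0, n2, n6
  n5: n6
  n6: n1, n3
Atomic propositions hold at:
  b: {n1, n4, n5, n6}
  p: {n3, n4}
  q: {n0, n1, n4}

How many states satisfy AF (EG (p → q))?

3

Sat(p → q) = {n0, n1, n2, n4, n5, n6}
EG (p → q): greatest fixpoint, start Z0 = {n0, n1, n2, n4, n5, n6}, keep only states in Sat with some successor in Z. Z1 = {n0, n2, n4, n5, n6}; Z2 = {n0, n2, n4, n5}; Z3 = {n0, n2, n4}; fixed.
Sat(EG (p → q)) = {n0, n2, n4}
AF (EG (p → q)): least fixpoint, start Z0 = {n0, n2, n4}, add states with every successor in Z. Already a fixed point.
Sat(AF (EG (p → q))) = {n0, n2, n4}
|Sat(AF (EG (p → q)))| = |{n0, n2, n4}| = 3.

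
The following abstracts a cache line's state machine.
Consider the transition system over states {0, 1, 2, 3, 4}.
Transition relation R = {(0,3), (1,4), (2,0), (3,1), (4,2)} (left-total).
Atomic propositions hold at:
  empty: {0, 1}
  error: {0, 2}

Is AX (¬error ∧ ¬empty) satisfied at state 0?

Sat(¬error) = {1, 3, 4}
Sat(¬empty) = {2, 3, 4}
Sat(¬error ∧ ¬empty) = {3, 4}
Sat(AX (¬error ∧ ¬empty)) = {s : every successor in {3, 4}} = {0, 1}
0 ∈ Sat(AX (¬error ∧ ¬empty)) = {0, 1}, so the formula holds at 0.

Yes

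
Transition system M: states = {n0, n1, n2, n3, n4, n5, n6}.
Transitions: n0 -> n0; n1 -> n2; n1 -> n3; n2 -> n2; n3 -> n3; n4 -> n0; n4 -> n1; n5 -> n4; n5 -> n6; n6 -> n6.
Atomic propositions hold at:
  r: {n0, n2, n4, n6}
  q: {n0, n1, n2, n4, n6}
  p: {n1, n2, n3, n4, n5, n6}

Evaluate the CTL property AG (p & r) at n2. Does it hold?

Sat(p & r) = {n2, n4, n6}
AG (p & r): greatest fixpoint, start Z0 = {n2, n4, n6}, keep only states in Sat with every successor in Z. Z1 = {n2, n6}; fixed.
Sat(AG (p & r)) = {n2, n6}
n2 ∈ Sat(AG (p & r)) = {n2, n6}, so the formula holds at n2.

Yes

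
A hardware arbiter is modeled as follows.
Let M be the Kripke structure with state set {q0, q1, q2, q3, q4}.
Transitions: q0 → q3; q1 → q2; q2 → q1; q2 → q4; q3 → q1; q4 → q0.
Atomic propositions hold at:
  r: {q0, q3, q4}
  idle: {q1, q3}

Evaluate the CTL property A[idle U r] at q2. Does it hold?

A[idle U r]: least fixpoint, start Z0 = Sat(r) = {q0, q3, q4}, add states in Sat(idle) with every successor in Z. Already a fixed point.
Sat(A[idle U r]) = {q0, q3, q4}
q2 ∉ Sat(A[idle U r]) = {q0, q3, q4}, so the formula does not hold at q2.

No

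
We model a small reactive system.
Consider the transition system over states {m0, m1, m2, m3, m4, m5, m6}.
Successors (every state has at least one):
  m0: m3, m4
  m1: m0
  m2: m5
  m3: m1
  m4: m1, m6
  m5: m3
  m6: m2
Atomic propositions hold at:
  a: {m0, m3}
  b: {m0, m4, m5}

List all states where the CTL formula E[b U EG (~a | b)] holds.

Sat(~a) = {m1, m2, m4, m5, m6}
Sat(~a | b) = {m0, m1, m2, m4, m5, m6}
EG (~a | b): greatest fixpoint, start Z0 = {m0, m1, m2, m4, m5, m6}, keep only states in Sat with some successor in Z. Z1 = {m0, m1, m2, m4, m6}; Z2 = {m0, m1, m4, m6}; Z3 = {m0, m1, m4}; fixed.
Sat(EG (~a | b)) = {m0, m1, m4}
E[b U EG (~a | b)]: least fixpoint, start Z0 = Sat(EG (~a | b)) = {m0, m1, m4}, add states in Sat(b) with some successor in Z. Already a fixed point.
Sat(E[b U EG (~a | b)]) = {m0, m1, m4}

{m0, m1, m4}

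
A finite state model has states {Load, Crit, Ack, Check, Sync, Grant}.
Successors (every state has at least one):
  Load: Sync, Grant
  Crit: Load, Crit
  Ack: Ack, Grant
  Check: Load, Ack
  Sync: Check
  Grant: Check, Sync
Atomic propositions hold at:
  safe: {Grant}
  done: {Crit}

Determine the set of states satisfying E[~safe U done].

Sat(~safe) = {Load, Crit, Ack, Check, Sync}
E[~safe U done]: least fixpoint, start Z0 = Sat(done) = {Crit}, add states in Sat(~safe) with some successor in Z. Already a fixed point.
Sat(E[~safe U done]) = {Crit}

{Crit}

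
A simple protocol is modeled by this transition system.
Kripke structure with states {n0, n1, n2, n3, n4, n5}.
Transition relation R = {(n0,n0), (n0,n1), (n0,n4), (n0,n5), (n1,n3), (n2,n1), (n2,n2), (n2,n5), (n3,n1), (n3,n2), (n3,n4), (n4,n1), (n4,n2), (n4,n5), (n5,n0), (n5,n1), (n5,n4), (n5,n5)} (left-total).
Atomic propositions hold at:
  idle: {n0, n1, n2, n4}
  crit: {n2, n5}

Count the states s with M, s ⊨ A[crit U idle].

A[crit U idle]: least fixpoint, start Z0 = Sat(idle) = {n0, n1, n2, n4}, add states in Sat(crit) with every successor in Z. Already a fixed point.
Sat(A[crit U idle]) = {n0, n1, n2, n4}
|Sat(A[crit U idle])| = |{n0, n1, n2, n4}| = 4.

4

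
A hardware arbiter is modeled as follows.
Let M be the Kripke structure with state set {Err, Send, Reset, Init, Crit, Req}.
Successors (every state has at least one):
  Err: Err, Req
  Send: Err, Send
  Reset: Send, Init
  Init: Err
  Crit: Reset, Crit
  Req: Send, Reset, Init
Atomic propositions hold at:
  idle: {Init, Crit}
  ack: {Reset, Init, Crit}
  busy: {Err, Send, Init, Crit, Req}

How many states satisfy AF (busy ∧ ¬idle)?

Sat(¬idle) = {Err, Send, Reset, Req}
Sat(busy ∧ ¬idle) = {Err, Send, Req}
AF (busy ∧ ¬idle): least fixpoint, start Z0 = {Err, Send, Req}, add states with every successor in Z. Z1 = {Err, Send, Init, Req}; Z2 = {Err, Send, Reset, Init, Req}; fixed.
Sat(AF (busy ∧ ¬idle)) = {Err, Send, Reset, Init, Req}
|Sat(AF (busy ∧ ¬idle))| = |{Err, Send, Reset, Init, Req}| = 5.

5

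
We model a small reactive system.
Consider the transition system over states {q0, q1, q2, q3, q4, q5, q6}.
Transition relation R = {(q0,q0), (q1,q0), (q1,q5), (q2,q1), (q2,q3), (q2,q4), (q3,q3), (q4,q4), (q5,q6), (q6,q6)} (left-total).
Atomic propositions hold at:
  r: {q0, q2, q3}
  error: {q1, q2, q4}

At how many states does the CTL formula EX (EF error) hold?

EF error: least fixpoint, start Z0 = {q1, q2, q4}, add states with some successor in Z. Already a fixed point.
Sat(EF error) = {q1, q2, q4}
Sat(EX (EF error)) = {s : some successor in {q1, q2, q4}} = {q2, q4}
|Sat(EX (EF error))| = |{q2, q4}| = 2.

2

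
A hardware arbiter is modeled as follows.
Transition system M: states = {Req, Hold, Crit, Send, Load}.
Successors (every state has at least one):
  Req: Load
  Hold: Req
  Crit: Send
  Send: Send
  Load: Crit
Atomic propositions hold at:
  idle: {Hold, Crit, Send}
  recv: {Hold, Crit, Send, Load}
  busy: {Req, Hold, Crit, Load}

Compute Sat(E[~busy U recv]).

Sat(~busy) = {Send}
E[~busy U recv]: least fixpoint, start Z0 = Sat(recv) = {Hold, Crit, Send, Load}, add states in Sat(~busy) with some successor in Z. Already a fixed point.
Sat(E[~busy U recv]) = {Hold, Crit, Send, Load}

{Hold, Crit, Send, Load}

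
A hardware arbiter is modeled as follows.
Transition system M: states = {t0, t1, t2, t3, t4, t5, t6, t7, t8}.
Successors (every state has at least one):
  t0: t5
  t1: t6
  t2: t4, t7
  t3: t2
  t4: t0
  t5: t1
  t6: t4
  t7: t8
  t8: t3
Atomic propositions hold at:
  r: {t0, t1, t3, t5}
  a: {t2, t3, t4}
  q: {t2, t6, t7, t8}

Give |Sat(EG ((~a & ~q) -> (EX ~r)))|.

4

Sat(~a) = {t0, t1, t5, t6, t7, t8}
Sat(~q) = {t0, t1, t3, t4, t5}
Sat(~a & ~q) = {t0, t1, t5}
Sat(~r) = {t2, t4, t6, t7, t8}
Sat(EX ~r) = {s : some successor in {t2, t4, t6, t7, t8}} = {t1, t2, t3, t6, t7}
Sat((~a & ~q) -> (EX ~r)) = {t1, t2, t3, t4, t6, t7, t8}
EG ((~a & ~q) -> (EX ~r)): greatest fixpoint, start Z0 = {t1, t2, t3, t4, t6, t7, t8}, keep only states in Sat with some successor in Z. Z1 = {t1, t2, t3, t6, t7, t8}; Z2 = {t1, t2, t3, t7, t8}; Z3 = {t2, t3, t7, t8}; fixed.
Sat(EG ((~a & ~q) -> (EX ~r))) = {t2, t3, t7, t8}
|Sat(EG ((~a & ~q) -> (EX ~r)))| = |{t2, t3, t7, t8}| = 4.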